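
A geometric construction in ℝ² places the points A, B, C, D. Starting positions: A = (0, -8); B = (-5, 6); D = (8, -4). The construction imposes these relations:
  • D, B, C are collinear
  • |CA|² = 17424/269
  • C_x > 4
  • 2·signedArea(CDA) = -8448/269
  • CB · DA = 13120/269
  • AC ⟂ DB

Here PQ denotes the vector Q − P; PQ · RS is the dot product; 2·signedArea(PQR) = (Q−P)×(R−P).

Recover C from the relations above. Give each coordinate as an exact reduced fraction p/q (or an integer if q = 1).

C = (1320/269, -436/269)

1. C_x = 1320/269  [D, B, C are collinear ∩ AC ⟂ DB]
2. C_y = -436/269  [D, B, C are collinear ∩ AC ⟂ DB]
   → C = (1320/269, -436/269)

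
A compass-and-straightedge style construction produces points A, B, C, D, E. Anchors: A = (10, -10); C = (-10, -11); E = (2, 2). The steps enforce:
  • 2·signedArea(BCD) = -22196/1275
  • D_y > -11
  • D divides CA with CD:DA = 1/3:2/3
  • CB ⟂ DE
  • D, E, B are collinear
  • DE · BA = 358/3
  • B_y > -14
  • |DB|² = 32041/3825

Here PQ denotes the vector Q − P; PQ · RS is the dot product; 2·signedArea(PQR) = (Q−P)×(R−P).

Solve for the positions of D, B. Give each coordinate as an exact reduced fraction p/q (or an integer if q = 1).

B = (-1894/425, -5667/425)
D = (-10/3, -32/3)

1. D_x = -10/3  [D divides CA with CD:DA = 1/3:2/3]
2. D_y = -32/3  [D divides CA with CD:DA = 1/3:2/3]
   → D = (-10/3, -32/3)
3. B_x = -1894/425  [D, E, B are collinear ∩ CB ⟂ DE]
4. B_y = -5667/425  [D, E, B are collinear ∩ CB ⟂ DE]
   → B = (-1894/425, -5667/425)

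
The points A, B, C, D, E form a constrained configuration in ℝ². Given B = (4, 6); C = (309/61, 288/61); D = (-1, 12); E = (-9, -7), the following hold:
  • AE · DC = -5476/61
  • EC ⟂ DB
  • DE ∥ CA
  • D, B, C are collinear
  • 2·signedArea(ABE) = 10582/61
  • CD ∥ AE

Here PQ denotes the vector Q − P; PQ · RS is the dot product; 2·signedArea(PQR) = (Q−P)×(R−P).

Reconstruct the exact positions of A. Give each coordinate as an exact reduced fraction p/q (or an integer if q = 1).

1. A_x = -179/61  [CD ∥ AE ∩ DE ∥ CA]
2. A_y = -871/61  [CD ∥ AE ∩ DE ∥ CA]
   → A = (-179/61, -871/61)

A = (-179/61, -871/61)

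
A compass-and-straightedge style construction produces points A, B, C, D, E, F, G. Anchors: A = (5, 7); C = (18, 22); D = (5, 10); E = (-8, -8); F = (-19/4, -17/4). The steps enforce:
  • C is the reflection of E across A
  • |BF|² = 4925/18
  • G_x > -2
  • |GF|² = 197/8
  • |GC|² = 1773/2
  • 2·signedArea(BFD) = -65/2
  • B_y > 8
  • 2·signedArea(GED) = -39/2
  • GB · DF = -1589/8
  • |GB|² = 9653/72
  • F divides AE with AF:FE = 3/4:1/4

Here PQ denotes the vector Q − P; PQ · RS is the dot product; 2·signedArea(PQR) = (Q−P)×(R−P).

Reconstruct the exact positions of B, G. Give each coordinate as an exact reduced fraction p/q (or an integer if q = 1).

1. B_x = 73/12  [line -57/4·x + 39/4·y + 25/4 = 0 ∩ |BF|² = 4925/18]
2. B_y = 33/4  [line -57/4·x + 39/4·y + 25/4 = 0 ∩ |BF|² = 4925/18]
   → B = (73/12, 33/4)
3. G_x = -3/2  [2·signedArea(GED) = -39/2 ∩ GB · DF = -1589/8]
4. G_y = -1/2  [2·signedArea(GED) = -39/2 ∩ GB · DF = -1589/8]
   → G = (-3/2, -1/2)

B = (73/12, 33/4)
G = (-3/2, -1/2)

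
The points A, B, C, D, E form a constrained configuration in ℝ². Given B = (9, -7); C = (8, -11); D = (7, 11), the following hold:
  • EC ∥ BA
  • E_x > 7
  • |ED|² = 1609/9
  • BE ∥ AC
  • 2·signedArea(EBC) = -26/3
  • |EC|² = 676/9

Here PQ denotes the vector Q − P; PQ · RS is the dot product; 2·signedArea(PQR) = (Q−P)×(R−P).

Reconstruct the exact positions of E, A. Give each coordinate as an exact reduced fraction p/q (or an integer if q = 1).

A = (9, -47/3)
E = (8, -7/3)

1. E_x = 8  [line 4·x + -1·y + -103/3 = 0 ∩ |EC|² = 676/9]
2. E_y = -7/3  [line 4·x + -1·y + -103/3 = 0 ∩ |EC|² = 676/9]
   → E = (8, -7/3)
3. A_x = 9  [BE ∥ AC ∩ EC ∥ BA]
4. A_y = -47/3  [BE ∥ AC ∩ EC ∥ BA]
   → A = (9, -47/3)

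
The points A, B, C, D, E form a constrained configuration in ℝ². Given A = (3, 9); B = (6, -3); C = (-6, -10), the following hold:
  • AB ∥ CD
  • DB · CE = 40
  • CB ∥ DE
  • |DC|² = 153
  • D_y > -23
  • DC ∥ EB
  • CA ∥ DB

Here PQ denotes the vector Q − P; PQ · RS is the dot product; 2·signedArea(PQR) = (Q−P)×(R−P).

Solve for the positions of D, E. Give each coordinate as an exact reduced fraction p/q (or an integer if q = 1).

D = (-3, -22)
E = (9, -15)

1. D_x = -3  [CA ∥ DB ∩ AB ∥ CD]
2. D_y = -22  [CA ∥ DB ∩ AB ∥ CD]
   → D = (-3, -22)
3. E_x = 9  [DC ∥ EB ∩ CB ∥ DE]
4. E_y = -15  [DC ∥ EB ∩ CB ∥ DE]
   → E = (9, -15)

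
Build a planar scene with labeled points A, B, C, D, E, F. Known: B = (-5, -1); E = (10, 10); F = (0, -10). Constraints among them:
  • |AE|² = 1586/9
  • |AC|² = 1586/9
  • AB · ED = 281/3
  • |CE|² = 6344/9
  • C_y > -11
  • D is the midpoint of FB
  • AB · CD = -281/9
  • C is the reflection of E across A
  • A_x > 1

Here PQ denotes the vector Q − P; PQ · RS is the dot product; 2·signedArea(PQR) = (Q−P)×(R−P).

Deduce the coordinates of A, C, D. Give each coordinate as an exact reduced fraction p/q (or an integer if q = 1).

1. D_x = -5/2  [D is the midpoint of FB]
2. D_y = -11/2  [D is the midpoint of FB]
   → D = (-5/2, -11/2)
3. A_x = 5/3  [line 25/2·x + 31/2·y + -47/3 = 0 ∩ |AE|² = 1586/9]
4. A_y = -1/3  [line 25/2·x + 31/2·y + -47/3 = 0 ∩ |AE|² = 1586/9]
   → A = (5/3, -1/3)
5. C_x = -20/3  [AB · CD = -281/9 ∩ C is the reflection of E across A]
6. C_y = -32/3  [AB · CD = -281/9 ∩ C is the reflection of E across A]
   → C = (-20/3, -32/3)

A = (5/3, -1/3)
C = (-20/3, -32/3)
D = (-5/2, -11/2)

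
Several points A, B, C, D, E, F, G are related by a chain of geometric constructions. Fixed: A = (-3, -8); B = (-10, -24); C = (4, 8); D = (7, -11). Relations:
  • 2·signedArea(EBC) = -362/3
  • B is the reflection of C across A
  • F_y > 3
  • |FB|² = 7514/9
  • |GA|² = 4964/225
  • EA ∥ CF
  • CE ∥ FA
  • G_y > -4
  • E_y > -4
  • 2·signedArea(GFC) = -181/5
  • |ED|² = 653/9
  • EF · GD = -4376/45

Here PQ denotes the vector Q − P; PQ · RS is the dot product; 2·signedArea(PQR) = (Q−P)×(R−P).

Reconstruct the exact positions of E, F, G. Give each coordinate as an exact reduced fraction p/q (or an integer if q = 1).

1. E_x = 8/3  [line -32·x + 14·y + 410/3 = 0 ∩ |ED|² = 653/9]
2. E_y = -11/3  [line -32·x + 14·y + 410/3 = 0 ∩ |ED|² = 653/9]
   → E = (8/3, -11/3)
3. F_x = -5/3  [CE ∥ FA ∩ EA ∥ CF]
4. F_y = 11/3  [CE ∥ FA ∩ EA ∥ CF]
   → F = (-5/3, 11/3)
5. G_x = -37/15  [2·signedArea(GFC) = -181/5 ∩ EF · GD = -4376/45]
6. G_y = -10/3  [2·signedArea(GFC) = -181/5 ∩ EF · GD = -4376/45]
   → G = (-37/15, -10/3)

E = (8/3, -11/3)
F = (-5/3, 11/3)
G = (-37/15, -10/3)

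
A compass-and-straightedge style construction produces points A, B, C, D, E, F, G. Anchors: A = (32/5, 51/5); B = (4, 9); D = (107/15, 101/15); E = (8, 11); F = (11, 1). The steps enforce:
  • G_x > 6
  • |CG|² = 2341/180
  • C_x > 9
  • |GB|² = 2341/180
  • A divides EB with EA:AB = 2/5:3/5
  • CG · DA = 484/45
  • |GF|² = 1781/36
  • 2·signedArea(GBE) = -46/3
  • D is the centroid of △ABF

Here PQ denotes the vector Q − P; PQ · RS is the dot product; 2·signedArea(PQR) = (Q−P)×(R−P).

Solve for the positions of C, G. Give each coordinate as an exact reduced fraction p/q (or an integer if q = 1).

C = (136/15, 58/15)
G = (98/15, 193/30)

1. G_x = 98/15  [line -2·x + 4·y + -38/3 = 0 ∩ |GB|² = 2341/180]
2. G_y = 193/30  [line -2·x + 4·y + -38/3 = 0 ∩ |GB|² = 2341/180]
   → G = (98/15, 193/30)
3. C_x = 136/15  [line 11/15·x + -52/15·y + 304/45 = 0 ∩ |CG|² = 2341/180]
4. C_y = 58/15  [line 11/15·x + -52/15·y + 304/45 = 0 ∩ |CG|² = 2341/180]
   → C = (136/15, 58/15)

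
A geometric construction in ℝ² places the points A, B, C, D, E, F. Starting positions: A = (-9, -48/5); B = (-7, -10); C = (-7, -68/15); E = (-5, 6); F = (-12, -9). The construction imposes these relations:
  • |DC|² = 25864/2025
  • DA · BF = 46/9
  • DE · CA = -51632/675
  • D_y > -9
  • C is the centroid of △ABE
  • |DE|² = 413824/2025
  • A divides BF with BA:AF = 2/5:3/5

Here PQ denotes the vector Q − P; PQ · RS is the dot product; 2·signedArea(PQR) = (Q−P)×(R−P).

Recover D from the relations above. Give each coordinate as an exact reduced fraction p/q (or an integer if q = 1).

D = (-23/3, -362/45)

1. D_x = -23/3  [DA · BF = 46/9 ∩ DE · CA = -51632/675]
2. D_y = -362/45  [DA · BF = 46/9 ∩ DE · CA = -51632/675]
   → D = (-23/3, -362/45)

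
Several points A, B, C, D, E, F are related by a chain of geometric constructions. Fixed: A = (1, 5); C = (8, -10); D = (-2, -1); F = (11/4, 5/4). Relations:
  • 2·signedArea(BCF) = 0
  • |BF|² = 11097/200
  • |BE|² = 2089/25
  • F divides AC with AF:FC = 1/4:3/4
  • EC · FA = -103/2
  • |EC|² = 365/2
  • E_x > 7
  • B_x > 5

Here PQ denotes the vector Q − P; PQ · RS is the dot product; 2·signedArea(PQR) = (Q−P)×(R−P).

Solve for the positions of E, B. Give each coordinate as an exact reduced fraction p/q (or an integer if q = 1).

1. E_x = 15/2  [line 7/4·x + -15/4·y + 0 = 0 ∩ |EC|² = 365/2]
2. E_y = 7/2  [line 7/4·x + -15/4·y + 0 = 0 ∩ |EC|² = 365/2]
   → E = (15/2, 7/2)
3. B_x = 59/10  [line -45/4·x + -21/4·y + 75/2 = 0 ∩ |BE|² = 2089/25]
4. B_y = -11/2  [line -45/4·x + -21/4·y + 75/2 = 0 ∩ |BE|² = 2089/25]
   → B = (59/10, -11/2)

B = (59/10, -11/2)
E = (15/2, 7/2)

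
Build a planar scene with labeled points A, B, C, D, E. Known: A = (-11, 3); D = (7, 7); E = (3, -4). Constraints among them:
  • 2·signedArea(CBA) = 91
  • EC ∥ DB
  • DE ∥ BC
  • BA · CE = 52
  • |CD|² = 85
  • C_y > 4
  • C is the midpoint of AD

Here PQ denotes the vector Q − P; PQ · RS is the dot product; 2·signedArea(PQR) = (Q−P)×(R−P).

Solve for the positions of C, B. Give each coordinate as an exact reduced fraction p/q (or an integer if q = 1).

B = (2, 16)
C = (-2, 5)

1. C_x = -2  [C is the midpoint of AD]
2. C_y = 5  [C is the midpoint of AD]
   → C = (-2, 5)
3. B_x = 2  [DE ∥ BC ∩ EC ∥ DB]
4. B_y = 16  [DE ∥ BC ∩ EC ∥ DB]
   → B = (2, 16)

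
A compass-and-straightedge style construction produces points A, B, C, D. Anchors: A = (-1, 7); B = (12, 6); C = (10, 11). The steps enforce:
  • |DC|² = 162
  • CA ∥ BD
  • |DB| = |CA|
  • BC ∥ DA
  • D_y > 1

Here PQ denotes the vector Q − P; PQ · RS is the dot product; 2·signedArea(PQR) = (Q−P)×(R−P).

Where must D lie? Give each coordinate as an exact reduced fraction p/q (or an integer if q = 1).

1. D_x = 1  [BC ∥ DA ∩ CA ∥ BD]
2. D_y = 2  [BC ∥ DA ∩ CA ∥ BD]
   → D = (1, 2)

D = (1, 2)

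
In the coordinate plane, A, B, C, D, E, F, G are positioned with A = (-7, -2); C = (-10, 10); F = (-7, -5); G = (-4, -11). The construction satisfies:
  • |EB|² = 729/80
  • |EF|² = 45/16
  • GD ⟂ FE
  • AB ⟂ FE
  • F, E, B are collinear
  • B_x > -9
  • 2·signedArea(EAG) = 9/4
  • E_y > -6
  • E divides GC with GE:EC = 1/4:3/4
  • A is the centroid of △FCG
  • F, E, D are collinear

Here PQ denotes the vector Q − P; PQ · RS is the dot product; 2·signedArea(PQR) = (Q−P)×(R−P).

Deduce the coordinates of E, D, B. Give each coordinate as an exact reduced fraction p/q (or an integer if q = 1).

B = (-41/5, -22/5)
D = (-11/5, -37/5)
E = (-11/2, -23/4)

1. E_x = -11/2  [E divides GC with GE:EC = 1/4:3/4]
2. E_y = -23/4  [E divides GC with GE:EC = 1/4:3/4]
   → E = (-11/2, -23/4)
3. D_x = -11/5  [F, E, D are collinear ∩ GD ⟂ FE]
4. D_y = -37/5  [F, E, D are collinear ∩ GD ⟂ FE]
   → D = (-11/5, -37/5)
5. B_x = -41/5  [F, E, B are collinear ∩ AB ⟂ FE]
6. B_y = -22/5  [F, E, B are collinear ∩ AB ⟂ FE]
   → B = (-41/5, -22/5)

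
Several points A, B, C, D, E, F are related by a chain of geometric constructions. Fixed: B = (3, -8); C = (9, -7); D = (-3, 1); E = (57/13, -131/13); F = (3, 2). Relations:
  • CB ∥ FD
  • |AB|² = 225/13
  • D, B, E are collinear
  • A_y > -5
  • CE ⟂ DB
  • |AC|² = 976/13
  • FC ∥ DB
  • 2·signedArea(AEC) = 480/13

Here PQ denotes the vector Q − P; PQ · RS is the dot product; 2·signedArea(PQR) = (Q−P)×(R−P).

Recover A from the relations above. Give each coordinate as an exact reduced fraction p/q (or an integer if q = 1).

1. A_x = 9/13  [line -40/13·x + 60/13·y + 300/13 = 0 ∩ |AB|² = 225/13]
2. A_y = -59/13  [line -40/13·x + 60/13·y + 300/13 = 0 ∩ |AB|² = 225/13]
   → A = (9/13, -59/13)

A = (9/13, -59/13)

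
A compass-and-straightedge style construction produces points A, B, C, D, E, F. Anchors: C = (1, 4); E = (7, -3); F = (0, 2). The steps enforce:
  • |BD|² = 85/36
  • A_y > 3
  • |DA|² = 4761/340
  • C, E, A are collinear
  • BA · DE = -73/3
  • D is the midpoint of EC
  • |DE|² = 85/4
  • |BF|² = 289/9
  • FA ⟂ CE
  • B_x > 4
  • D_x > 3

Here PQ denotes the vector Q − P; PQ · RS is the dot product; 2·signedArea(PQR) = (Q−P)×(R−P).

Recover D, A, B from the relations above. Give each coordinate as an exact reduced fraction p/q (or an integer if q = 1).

1. D_x = 4  [D is the midpoint of EC]
2. D_y = 1/2  [D is the midpoint of EC]
   → D = (4, 1/2)
3. A_x = 133/85  [C, E, A are collinear ∩ FA ⟂ CE]
4. A_y = 284/85  [C, E, A are collinear ∩ FA ⟂ CE]
   → A = (133/85, 284/85)
5. B_x = 5  [line -3·x + 7/2·y + 52/3 = 0 ∩ |BF|² = 289/9]
6. B_y = -2/3  [line -3·x + 7/2·y + 52/3 = 0 ∩ |BF|² = 289/9]
   → B = (5, -2/3)

A = (133/85, 284/85)
B = (5, -2/3)
D = (4, 1/2)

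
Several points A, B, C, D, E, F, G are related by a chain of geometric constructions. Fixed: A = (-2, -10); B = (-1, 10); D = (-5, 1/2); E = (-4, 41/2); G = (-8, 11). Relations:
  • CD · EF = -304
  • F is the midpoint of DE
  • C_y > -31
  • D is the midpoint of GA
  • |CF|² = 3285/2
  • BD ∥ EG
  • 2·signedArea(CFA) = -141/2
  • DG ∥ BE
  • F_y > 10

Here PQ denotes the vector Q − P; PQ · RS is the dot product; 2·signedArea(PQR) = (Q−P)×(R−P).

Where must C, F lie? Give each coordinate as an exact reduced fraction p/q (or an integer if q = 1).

1. F_x = -9/2  [F is the midpoint of DE]
2. F_y = 21/2  [F is the midpoint of DE]
   → F = (-9/2, 21/2)
3. C_x = -3  [2·signedArea(CFA) = -141/2 ∩ CD · EF = -304]
4. C_y = -30  [2·signedArea(CFA) = -141/2 ∩ CD · EF = -304]
   → C = (-3, -30)

C = (-3, -30)
F = (-9/2, 21/2)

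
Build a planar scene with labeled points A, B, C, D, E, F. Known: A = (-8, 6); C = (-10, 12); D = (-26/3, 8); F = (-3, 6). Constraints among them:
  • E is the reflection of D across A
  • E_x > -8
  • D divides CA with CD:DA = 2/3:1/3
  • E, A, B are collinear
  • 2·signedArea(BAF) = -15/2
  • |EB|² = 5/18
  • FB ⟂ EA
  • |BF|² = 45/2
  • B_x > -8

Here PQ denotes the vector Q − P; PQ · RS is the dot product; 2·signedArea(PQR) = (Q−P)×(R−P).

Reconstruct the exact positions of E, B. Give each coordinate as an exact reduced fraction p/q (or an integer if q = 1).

1. E_x = -22/3  [E is the reflection of D across A]
2. E_y = 4  [E is the reflection of D across A]
   → E = (-22/3, 4)
3. B_x = -15/2  [E, A, B are collinear ∩ FB ⟂ EA]
4. B_y = 9/2  [E, A, B are collinear ∩ FB ⟂ EA]
   → B = (-15/2, 9/2)

B = (-15/2, 9/2)
E = (-22/3, 4)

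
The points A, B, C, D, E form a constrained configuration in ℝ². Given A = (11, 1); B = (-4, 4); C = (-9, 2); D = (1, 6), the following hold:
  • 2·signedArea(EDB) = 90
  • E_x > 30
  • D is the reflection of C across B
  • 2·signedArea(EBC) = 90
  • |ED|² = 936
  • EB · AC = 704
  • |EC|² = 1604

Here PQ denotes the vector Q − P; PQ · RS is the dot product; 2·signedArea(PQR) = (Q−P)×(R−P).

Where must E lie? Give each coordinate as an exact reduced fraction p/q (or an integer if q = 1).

E = (31, 0)

1. E_x = 31  [2·signedArea(EBC) = 90 ∩ EB · AC = 704]
2. E_y = 0  [2·signedArea(EBC) = 90 ∩ EB · AC = 704]
   → E = (31, 0)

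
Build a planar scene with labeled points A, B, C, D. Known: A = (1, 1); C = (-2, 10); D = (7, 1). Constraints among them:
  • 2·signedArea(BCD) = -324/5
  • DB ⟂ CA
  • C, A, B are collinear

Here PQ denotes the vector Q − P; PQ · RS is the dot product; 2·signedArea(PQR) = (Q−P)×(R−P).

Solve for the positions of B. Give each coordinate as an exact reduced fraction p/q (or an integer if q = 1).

1. B_x = 8/5  [C, A, B are collinear ∩ DB ⟂ CA]
2. B_y = -4/5  [C, A, B are collinear ∩ DB ⟂ CA]
   → B = (8/5, -4/5)

B = (8/5, -4/5)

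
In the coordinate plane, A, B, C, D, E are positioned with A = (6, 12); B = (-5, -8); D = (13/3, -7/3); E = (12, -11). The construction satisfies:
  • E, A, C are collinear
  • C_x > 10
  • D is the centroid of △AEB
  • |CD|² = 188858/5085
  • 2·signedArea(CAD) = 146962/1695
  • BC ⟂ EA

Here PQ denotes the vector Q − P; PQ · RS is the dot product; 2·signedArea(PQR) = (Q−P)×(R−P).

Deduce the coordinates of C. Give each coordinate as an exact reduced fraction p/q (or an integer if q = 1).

1. C_x = 5754/565  [E, A, C are collinear ∩ BC ⟂ EA]
2. C_y = -2282/565  [E, A, C are collinear ∩ BC ⟂ EA]
   → C = (5754/565, -2282/565)

C = (5754/565, -2282/565)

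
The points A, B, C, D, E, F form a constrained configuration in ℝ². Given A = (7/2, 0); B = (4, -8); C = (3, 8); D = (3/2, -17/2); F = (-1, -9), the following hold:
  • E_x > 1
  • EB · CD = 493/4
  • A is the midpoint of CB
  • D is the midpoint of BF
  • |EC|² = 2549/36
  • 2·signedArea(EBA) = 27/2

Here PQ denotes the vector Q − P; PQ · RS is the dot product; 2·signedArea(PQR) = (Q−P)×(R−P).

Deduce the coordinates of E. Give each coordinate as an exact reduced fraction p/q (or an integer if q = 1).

E = (11/6, -1/3)

1. E_x = 11/6  [2·signedArea(EBA) = 27/2 ∩ EB · CD = 493/4]
2. E_y = -1/3  [2·signedArea(EBA) = 27/2 ∩ EB · CD = 493/4]
   → E = (11/6, -1/3)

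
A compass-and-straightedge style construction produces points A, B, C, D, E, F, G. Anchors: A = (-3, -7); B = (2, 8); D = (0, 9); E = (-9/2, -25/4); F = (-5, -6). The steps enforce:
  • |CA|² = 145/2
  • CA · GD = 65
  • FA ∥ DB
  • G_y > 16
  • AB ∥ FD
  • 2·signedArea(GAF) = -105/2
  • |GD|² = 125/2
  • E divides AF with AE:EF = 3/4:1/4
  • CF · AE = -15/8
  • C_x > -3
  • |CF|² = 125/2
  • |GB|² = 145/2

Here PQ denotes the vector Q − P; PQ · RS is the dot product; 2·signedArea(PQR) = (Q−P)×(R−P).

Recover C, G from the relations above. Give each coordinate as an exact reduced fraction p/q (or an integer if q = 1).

1. C_x = -5/2  [line 3/2·x + -3/4·y + 39/8 = 0 ∩ |CF|² = 125/2]
2. C_y = 3/2  [line 3/2·x + -3/4·y + 39/8 = 0 ∩ |CF|² = 125/2]
   → C = (-5/2, 3/2)
3. G_x = 5/2  [CA · GD = 65 ∩ 2·signedArea(GAF) = -105/2]
4. G_y = 33/2  [CA · GD = 65 ∩ 2·signedArea(GAF) = -105/2]
   → G = (5/2, 33/2)

C = (-5/2, 3/2)
G = (5/2, 33/2)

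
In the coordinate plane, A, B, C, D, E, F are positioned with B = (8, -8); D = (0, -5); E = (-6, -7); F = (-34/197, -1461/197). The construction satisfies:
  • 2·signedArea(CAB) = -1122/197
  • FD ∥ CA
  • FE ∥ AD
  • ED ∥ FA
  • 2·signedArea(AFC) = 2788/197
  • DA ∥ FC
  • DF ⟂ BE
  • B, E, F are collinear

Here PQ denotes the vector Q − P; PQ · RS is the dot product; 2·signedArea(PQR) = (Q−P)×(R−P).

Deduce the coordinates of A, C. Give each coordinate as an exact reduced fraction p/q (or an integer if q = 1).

A = (1148/197, -1067/197)
C = (1114/197, -1543/197)

1. A_x = 1148/197  [FE ∥ AD ∩ ED ∥ FA]
2. A_y = -1067/197  [FE ∥ AD ∩ ED ∥ FA]
   → A = (1148/197, -1067/197)
3. C_x = 1114/197  [FD ∥ CA ∩ DA ∥ FC]
4. C_y = -1543/197  [FD ∥ CA ∩ DA ∥ FC]
   → C = (1114/197, -1543/197)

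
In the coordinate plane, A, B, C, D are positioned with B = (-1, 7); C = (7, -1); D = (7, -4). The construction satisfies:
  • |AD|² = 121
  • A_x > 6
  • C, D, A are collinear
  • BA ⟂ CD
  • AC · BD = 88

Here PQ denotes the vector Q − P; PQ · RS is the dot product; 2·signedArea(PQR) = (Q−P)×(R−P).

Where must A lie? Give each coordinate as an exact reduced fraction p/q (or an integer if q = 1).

A = (7, 7)

1. A_x = 7  [C, D, A are collinear ∩ BA ⟂ CD]
2. A_y = 7  [C, D, A are collinear ∩ BA ⟂ CD]
   → A = (7, 7)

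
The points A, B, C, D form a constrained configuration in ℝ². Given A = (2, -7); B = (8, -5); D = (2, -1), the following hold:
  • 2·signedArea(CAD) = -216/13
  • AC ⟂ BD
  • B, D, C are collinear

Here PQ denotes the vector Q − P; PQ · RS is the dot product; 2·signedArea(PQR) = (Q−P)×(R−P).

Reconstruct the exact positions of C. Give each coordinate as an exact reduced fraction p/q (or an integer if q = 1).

1. C_x = 62/13  [B, D, C are collinear ∩ AC ⟂ BD]
2. C_y = -37/13  [B, D, C are collinear ∩ AC ⟂ BD]
   → C = (62/13, -37/13)

C = (62/13, -37/13)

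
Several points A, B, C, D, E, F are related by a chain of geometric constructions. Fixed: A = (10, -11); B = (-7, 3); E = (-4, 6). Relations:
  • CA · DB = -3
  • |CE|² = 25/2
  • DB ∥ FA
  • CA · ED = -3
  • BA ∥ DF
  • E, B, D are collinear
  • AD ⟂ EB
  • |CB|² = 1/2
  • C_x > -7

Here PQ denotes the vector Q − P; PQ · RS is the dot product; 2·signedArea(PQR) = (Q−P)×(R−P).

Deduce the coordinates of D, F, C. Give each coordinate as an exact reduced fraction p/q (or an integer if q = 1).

1. D_x = -11/2  [E, B, D are collinear ∩ AD ⟂ EB]
2. D_y = 9/2  [E, B, D are collinear ∩ AD ⟂ EB]
   → D = (-11/2, 9/2)
3. F_x = 23/2  [DB ∥ FA ∩ BA ∥ DF]
4. F_y = -19/2  [DB ∥ FA ∩ BA ∥ DF]
   → F = (23/2, -19/2)
5. C_x = -13/2  [line 3/2·x + 3/2·y + 9/2 = 0 ∩ |CB|² = 1/2]
6. C_y = 7/2  [line 3/2·x + 3/2·y + 9/2 = 0 ∩ |CB|² = 1/2]
   → C = (-13/2, 7/2)

C = (-13/2, 7/2)
D = (-11/2, 9/2)
F = (23/2, -19/2)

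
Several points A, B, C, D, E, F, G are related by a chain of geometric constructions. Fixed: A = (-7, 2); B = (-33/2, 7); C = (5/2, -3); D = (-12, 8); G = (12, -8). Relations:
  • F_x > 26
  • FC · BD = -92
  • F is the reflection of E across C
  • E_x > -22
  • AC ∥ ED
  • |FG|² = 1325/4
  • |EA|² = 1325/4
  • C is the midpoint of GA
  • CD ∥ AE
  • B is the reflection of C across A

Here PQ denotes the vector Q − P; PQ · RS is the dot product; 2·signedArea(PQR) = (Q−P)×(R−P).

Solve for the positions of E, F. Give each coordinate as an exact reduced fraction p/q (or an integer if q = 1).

1. E_x = -43/2  [AC ∥ ED ∩ CD ∥ AE]
2. E_y = 13  [AC ∥ ED ∩ CD ∥ AE]
   → E = (-43/2, 13)
3. F_x = 53/2  [F is the reflection of E across C]
4. F_y = -19  [F is the reflection of E across C]
   → F = (53/2, -19)

E = (-43/2, 13)
F = (53/2, -19)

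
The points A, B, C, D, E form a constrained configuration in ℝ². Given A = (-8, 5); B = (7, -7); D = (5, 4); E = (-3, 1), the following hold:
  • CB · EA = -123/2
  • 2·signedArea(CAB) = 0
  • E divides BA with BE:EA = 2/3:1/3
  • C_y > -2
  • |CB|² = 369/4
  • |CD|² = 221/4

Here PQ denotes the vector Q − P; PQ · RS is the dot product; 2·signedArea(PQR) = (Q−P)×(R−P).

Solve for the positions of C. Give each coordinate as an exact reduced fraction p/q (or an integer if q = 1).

1. C_x = -1/2  [2·signedArea(CAB) = 0 ∩ CB · EA = -123/2]
2. C_y = -1  [2·signedArea(CAB) = 0 ∩ CB · EA = -123/2]
   → C = (-1/2, -1)

C = (-1/2, -1)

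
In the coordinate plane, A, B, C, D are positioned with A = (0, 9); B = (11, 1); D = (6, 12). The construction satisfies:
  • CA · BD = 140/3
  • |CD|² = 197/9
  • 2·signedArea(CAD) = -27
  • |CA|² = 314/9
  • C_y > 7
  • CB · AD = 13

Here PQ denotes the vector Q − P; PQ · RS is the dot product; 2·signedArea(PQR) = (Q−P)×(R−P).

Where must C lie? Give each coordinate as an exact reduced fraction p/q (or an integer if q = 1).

C = (17/3, 22/3)

1. C_x = 17/3  [CA · BD = 140/3 ∩ CB · AD = 13]
2. C_y = 22/3  [CA · BD = 140/3 ∩ CB · AD = 13]
   → C = (17/3, 22/3)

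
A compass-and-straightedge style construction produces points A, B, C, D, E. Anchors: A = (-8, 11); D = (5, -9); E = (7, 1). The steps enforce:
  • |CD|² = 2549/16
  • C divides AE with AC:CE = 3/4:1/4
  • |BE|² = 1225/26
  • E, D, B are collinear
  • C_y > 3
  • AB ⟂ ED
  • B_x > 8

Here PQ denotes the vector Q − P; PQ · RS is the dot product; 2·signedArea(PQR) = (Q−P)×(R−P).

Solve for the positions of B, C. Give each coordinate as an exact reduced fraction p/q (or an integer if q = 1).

1. B_x = 217/26  [E, D, B are collinear ∩ AB ⟂ ED]
2. B_y = 201/26  [E, D, B are collinear ∩ AB ⟂ ED]
   → B = (217/26, 201/26)
3. C_x = 13/4  [C divides AE with AC:CE = 3/4:1/4]
4. C_y = 7/2  [C divides AE with AC:CE = 3/4:1/4]
   → C = (13/4, 7/2)

B = (217/26, 201/26)
C = (13/4, 7/2)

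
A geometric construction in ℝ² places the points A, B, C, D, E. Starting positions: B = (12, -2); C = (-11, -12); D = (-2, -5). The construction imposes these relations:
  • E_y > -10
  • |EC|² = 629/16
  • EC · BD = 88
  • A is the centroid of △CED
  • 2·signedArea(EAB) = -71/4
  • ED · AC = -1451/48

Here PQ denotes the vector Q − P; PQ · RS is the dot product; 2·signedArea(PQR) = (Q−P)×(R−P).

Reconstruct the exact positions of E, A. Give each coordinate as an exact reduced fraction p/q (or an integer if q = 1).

1. E_x = -21/4  [line 14·x + 3·y + 102 = 0 ∩ |EC|² = 629/16]
2. E_y = -19/2  [line 14·x + 3·y + 102 = 0 ∩ |EC|² = 629/16]
   → E = (-21/4, -19/2)
3. A_x = -73/12  [2·signedArea(EAB) = -71/4 ∩ A is the centroid of △CED]
4. A_y = -53/6  [2·signedArea(EAB) = -71/4 ∩ A is the centroid of △CED]
   → A = (-73/12, -53/6)

A = (-73/12, -53/6)
E = (-21/4, -19/2)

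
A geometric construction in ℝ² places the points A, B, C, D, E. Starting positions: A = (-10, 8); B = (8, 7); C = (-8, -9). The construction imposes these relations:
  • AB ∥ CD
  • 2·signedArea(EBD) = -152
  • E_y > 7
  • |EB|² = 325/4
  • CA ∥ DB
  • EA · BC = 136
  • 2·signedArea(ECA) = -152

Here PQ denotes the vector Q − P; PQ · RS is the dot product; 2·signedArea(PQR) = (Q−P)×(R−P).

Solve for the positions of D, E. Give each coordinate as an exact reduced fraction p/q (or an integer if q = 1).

1. D_x = 10  [CA ∥ DB ∩ AB ∥ CD]
2. D_y = -10  [CA ∥ DB ∩ AB ∥ CD]
   → D = (10, -10)
3. E_x = -1  [2·signedArea(ECA) = -152 ∩ EA · BC = 136]
4. E_y = 15/2  [2·signedArea(ECA) = -152 ∩ EA · BC = 136]
   → E = (-1, 15/2)

D = (10, -10)
E = (-1, 15/2)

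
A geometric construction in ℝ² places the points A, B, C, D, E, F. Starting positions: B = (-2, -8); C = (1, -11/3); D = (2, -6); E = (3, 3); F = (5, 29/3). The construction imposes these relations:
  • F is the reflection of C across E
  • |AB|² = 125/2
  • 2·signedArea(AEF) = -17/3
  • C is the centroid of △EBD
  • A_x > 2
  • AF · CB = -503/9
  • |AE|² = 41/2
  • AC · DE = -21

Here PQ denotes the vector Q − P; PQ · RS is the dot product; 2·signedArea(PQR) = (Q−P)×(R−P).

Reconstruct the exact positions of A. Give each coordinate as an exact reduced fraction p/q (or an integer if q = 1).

1. A_x = 5/2  [2·signedArea(AEF) = -17/3 ∩ AF · CB = -503/9]
2. A_y = -3/2  [2·signedArea(AEF) = -17/3 ∩ AF · CB = -503/9]
   → A = (5/2, -3/2)

A = (5/2, -3/2)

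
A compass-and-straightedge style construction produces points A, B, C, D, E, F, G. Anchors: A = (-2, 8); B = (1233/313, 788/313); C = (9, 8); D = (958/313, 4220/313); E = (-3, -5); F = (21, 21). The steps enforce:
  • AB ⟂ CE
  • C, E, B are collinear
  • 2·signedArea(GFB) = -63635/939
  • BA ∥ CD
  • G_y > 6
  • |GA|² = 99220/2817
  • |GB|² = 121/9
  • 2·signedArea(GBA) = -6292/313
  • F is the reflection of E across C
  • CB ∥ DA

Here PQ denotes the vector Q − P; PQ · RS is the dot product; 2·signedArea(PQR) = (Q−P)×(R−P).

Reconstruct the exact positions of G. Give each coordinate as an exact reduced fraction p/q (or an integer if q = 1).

1. G_x = 3424/939  [2·signedArea(GBA) = -6292/313 ∩ 2·signedArea(GFB) = -63635/939]
2. G_y = 1932/313  [2·signedArea(GBA) = -6292/313 ∩ 2·signedArea(GFB) = -63635/939]
   → G = (3424/939, 1932/313)

G = (3424/939, 1932/313)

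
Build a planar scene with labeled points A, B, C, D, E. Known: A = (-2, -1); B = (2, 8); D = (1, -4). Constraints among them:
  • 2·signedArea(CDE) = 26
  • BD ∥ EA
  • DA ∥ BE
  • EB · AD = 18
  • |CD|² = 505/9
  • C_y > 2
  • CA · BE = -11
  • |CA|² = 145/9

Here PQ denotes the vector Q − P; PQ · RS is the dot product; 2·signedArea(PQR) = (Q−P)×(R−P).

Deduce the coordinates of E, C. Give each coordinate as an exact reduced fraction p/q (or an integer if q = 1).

C = (-5/3, 3)
E = (-1, 11)

1. E_x = -1  [BD ∥ EA ∩ DA ∥ BE]
2. E_y = 11  [BD ∥ EA ∩ DA ∥ BE]
   → E = (-1, 11)
3. C_x = -5/3  [2·signedArea(CDE) = 26 ∩ CA · BE = -11]
4. C_y = 3  [2·signedArea(CDE) = 26 ∩ CA · BE = -11]
   → C = (-5/3, 3)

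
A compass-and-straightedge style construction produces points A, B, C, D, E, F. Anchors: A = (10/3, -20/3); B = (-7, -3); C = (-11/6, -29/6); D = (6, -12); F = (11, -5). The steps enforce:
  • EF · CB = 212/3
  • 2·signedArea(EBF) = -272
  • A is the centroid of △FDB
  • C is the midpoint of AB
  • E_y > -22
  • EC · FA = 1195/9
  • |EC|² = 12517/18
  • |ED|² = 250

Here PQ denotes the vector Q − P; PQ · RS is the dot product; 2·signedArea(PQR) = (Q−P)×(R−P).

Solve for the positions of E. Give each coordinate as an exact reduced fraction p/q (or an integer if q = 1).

1. E_x = 19  [EC · FA = 1195/9 ∩ EF · CB = 212/3]
2. E_y = -21  [EC · FA = 1195/9 ∩ EF · CB = 212/3]
   → E = (19, -21)

E = (19, -21)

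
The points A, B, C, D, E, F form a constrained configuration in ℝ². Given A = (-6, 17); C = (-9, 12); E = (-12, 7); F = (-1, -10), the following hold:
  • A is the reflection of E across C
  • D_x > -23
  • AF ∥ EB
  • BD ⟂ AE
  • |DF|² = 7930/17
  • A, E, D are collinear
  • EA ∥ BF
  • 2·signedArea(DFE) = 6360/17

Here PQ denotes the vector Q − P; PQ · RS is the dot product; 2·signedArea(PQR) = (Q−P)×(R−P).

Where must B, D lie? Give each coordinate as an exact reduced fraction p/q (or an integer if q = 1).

B = (-7, -20)
D = (-384/17, -181/17)

1. B_x = -7  [EA ∥ BF ∩ AF ∥ EB]
2. B_y = -20  [EA ∥ BF ∩ AF ∥ EB]
   → B = (-7, -20)
3. D_x = -384/17  [A, E, D are collinear ∩ BD ⟂ AE]
4. D_y = -181/17  [A, E, D are collinear ∩ BD ⟂ AE]
   → D = (-384/17, -181/17)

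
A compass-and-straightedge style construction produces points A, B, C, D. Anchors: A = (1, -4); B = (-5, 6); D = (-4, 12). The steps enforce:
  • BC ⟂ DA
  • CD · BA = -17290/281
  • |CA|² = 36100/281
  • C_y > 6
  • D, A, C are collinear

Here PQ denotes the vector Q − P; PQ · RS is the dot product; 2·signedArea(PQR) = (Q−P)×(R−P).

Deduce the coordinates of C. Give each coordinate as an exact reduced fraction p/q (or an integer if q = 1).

C = (-669/281, 1916/281)

1. C_x = -669/281  [D, A, C are collinear ∩ BC ⟂ DA]
2. C_y = 1916/281  [D, A, C are collinear ∩ BC ⟂ DA]
   → C = (-669/281, 1916/281)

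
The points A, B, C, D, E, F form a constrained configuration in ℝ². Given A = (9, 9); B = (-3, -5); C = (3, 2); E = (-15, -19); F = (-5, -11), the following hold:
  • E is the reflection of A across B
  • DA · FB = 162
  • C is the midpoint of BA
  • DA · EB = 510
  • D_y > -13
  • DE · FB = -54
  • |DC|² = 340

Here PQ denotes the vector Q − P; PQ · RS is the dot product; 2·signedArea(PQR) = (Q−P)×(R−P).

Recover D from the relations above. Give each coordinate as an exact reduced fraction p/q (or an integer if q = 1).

1. D_x = -9  [DA · EB = 510 ∩ DE · FB = -54]
2. D_y = -12  [DA · EB = 510 ∩ DE · FB = -54]
   → D = (-9, -12)

D = (-9, -12)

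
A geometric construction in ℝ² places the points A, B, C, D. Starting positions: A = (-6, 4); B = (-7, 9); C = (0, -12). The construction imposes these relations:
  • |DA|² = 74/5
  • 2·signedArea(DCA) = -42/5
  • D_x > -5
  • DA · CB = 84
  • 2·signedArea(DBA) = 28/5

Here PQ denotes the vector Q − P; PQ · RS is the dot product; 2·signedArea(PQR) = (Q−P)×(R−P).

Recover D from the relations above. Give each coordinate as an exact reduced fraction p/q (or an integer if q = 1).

D = (-21/5, 3/5)

1. D_x = -21/5  [2·signedArea(DBA) = 28/5 ∩ 2·signedArea(DCA) = -42/5]
2. D_y = 3/5  [2·signedArea(DBA) = 28/5 ∩ 2·signedArea(DCA) = -42/5]
   → D = (-21/5, 3/5)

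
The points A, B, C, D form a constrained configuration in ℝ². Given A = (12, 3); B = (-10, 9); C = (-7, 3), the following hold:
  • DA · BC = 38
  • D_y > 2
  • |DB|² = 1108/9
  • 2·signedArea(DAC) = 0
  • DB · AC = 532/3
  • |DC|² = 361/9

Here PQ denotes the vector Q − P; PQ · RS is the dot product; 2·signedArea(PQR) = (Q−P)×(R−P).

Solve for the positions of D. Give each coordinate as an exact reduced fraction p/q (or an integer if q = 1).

1. D_x = -2/3  [2·signedArea(DAC) = 0 ∩ DA · BC = 38]
2. D_y = 3  [2·signedArea(DAC) = 0 ∩ DA · BC = 38]
   → D = (-2/3, 3)

D = (-2/3, 3)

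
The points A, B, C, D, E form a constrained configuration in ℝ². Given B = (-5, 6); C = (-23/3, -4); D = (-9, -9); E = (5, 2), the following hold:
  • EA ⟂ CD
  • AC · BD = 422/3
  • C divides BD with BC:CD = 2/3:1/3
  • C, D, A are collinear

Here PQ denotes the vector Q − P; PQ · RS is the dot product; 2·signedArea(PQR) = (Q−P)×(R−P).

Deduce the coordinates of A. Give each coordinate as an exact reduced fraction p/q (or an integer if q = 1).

A = (-1285/241, 1146/241)

1. A_x = -1285/241  [C, D, A are collinear ∩ EA ⟂ CD]
2. A_y = 1146/241  [C, D, A are collinear ∩ EA ⟂ CD]
   → A = (-1285/241, 1146/241)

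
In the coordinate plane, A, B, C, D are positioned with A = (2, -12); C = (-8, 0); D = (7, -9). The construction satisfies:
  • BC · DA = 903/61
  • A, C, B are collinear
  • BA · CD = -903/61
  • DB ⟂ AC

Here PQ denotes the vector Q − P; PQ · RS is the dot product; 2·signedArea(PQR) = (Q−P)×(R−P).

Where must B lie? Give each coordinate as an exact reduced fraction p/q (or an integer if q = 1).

1. B_x = 157/61  [A, C, B are collinear ∩ DB ⟂ AC]
2. B_y = -774/61  [A, C, B are collinear ∩ DB ⟂ AC]
   → B = (157/61, -774/61)

B = (157/61, -774/61)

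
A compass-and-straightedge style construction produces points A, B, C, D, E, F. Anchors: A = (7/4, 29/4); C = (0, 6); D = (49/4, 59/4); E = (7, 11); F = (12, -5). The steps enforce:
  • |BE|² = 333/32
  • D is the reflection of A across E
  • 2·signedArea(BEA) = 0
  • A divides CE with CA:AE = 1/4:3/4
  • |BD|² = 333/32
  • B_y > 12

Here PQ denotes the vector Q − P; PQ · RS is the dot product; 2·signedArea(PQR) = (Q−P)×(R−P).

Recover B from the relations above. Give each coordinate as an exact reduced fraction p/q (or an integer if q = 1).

1. B_x = 77/8  [line 15/4·x + -21/4·y + 63/2 = 0 ∩ |BE|² = 333/32]
2. B_y = 103/8  [line 15/4·x + -21/4·y + 63/2 = 0 ∩ |BE|² = 333/32]
   → B = (77/8, 103/8)

B = (77/8, 103/8)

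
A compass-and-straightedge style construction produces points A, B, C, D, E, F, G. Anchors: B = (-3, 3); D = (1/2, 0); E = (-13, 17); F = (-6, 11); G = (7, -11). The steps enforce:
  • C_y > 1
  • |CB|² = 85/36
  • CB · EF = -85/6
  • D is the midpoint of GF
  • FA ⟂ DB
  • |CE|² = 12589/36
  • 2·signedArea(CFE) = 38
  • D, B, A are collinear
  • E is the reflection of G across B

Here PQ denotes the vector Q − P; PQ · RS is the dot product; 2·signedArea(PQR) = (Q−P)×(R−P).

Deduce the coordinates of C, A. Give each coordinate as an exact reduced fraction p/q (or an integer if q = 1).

1. C_x = -11/6  [CB · EF = -85/6 ∩ 2·signedArea(CFE) = 38]
2. C_y = 2  [CB · EF = -85/6 ∩ 2·signedArea(CFE) = 38]
   → C = (-11/6, 2)
3. A_x = -738/85  [D, B, A are collinear ∩ FA ⟂ DB]
4. A_y = 669/85  [D, B, A are collinear ∩ FA ⟂ DB]
   → A = (-738/85, 669/85)

A = (-738/85, 669/85)
C = (-11/6, 2)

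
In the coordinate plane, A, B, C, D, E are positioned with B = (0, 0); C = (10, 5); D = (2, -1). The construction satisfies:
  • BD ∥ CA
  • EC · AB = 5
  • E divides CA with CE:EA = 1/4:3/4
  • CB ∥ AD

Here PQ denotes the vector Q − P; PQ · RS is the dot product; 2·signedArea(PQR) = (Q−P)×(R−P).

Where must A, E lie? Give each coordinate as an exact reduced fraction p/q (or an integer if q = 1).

A = (12, 4)
E = (21/2, 19/4)

1. A_x = 12  [CB ∥ AD ∩ BD ∥ CA]
2. A_y = 4  [CB ∥ AD ∩ BD ∥ CA]
   → A = (12, 4)
3. E_x = 21/2  [E divides CA with CE:EA = 1/4:3/4]
4. E_y = 19/4  [E divides CA with CE:EA = 1/4:3/4]
   → E = (21/2, 19/4)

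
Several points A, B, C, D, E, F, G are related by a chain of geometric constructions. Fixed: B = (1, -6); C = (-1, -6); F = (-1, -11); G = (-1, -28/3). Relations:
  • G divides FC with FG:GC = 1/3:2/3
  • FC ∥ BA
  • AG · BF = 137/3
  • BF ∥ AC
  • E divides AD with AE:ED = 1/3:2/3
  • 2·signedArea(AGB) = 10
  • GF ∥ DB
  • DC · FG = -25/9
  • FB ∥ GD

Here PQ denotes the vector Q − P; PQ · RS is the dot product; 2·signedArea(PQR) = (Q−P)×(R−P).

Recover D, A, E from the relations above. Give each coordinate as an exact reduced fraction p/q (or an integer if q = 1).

1. D_x = 1  [GF ∥ DB ∩ FB ∥ GD]
2. D_y = -13/3  [GF ∥ DB ∩ FB ∥ GD]
   → D = (1, -13/3)
3. A_x = 1  [BF ∥ AC ∩ FC ∥ BA]
4. A_y = -1  [BF ∥ AC ∩ FC ∥ BA]
   → A = (1, -1)
5. E_x = 1  [E divides AD with AE:ED = 1/3:2/3]
6. E_y = -19/9  [E divides AD with AE:ED = 1/3:2/3]
   → E = (1, -19/9)

A = (1, -1)
D = (1, -13/3)
E = (1, -19/9)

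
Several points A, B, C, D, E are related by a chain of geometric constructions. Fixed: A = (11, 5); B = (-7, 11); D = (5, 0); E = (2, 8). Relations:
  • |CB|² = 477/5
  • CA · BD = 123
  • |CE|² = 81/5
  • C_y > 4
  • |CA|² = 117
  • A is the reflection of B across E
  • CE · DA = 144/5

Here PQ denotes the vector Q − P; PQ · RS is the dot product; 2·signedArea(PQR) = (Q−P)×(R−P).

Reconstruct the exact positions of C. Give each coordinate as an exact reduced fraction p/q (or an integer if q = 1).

C = (1/5, 22/5)

1. C_x = 1/5  [CE · DA = 144/5 ∩ CA · BD = 123]
2. C_y = 22/5  [CE · DA = 144/5 ∩ CA · BD = 123]
   → C = (1/5, 22/5)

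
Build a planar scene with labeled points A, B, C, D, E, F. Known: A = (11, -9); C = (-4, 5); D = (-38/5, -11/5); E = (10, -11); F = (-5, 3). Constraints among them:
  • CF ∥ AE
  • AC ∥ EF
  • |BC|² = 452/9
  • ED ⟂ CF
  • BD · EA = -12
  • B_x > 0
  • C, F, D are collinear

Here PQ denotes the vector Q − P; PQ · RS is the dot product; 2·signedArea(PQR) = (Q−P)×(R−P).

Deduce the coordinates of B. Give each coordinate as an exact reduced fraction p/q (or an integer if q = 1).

B = (2/3, -1/3)

1. B_x = 2/3  [line -1·x + -2·y + 0 = 0 ∩ |BC|² = 452/9]
2. B_y = -1/3  [line -1·x + -2·y + 0 = 0 ∩ |BC|² = 452/9]
   → B = (2/3, -1/3)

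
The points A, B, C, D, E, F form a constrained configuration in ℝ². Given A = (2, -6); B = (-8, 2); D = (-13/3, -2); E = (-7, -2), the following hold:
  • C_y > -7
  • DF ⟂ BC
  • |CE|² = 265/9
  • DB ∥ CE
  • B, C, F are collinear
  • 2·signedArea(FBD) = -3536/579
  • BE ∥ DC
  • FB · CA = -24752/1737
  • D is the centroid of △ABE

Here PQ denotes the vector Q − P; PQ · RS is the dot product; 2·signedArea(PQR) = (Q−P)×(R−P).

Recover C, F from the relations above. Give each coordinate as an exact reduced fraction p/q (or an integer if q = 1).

C = (-10/3, -6)
F = (-3085/579, -498/193)

1. C_x = -10/3  [DB ∥ CE ∩ BE ∥ DC]
2. C_y = -6  [DB ∥ CE ∩ BE ∥ DC]
   → C = (-10/3, -6)
3. F_x = -3085/579  [B, C, F are collinear ∩ DF ⟂ BC]
4. F_y = -498/193  [B, C, F are collinear ∩ DF ⟂ BC]
   → F = (-3085/579, -498/193)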